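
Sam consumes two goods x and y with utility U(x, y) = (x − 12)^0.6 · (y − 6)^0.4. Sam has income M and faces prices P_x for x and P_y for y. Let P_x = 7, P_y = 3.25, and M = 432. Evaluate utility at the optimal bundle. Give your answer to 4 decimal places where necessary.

Discretionary income = 432 − 12·7 − 6·3.25 = 328.5; x* = 12 + 0.6·328.5/7 = 40.1571; y* = 6 + 0.4·328.5/3.25 = 46.4308.
Utility at the optimum: U(40.1571, 46.4308) = 32.5415.

V = 32.5415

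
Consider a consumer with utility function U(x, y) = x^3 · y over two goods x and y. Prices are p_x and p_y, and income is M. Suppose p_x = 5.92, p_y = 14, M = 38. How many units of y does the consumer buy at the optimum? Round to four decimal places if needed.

At p_x=5.92, p_y=14, M=38: y* = 0.25·38/14 = 0.6786.

y* = 0.6786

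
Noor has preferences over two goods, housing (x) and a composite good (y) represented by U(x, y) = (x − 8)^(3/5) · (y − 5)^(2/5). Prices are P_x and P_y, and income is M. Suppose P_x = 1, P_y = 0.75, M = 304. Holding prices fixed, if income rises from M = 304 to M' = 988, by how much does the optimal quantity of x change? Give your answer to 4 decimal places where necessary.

Δx* = 410.4

After buying the subsistence bundle (8, 5), a share 0.6 of the remaining income goes to x: x* = 8 + 0.6·(M − 8P_x − 5P_y)/P_x.
Discretionary income = 304 − 8·1 − 5·0.75 = 292.25; x* = 8 + 0.6·292.25/1 = 183.35.
At M' = 988: x* = 593.75. Change: 593.75 − 183.35 = 410.4.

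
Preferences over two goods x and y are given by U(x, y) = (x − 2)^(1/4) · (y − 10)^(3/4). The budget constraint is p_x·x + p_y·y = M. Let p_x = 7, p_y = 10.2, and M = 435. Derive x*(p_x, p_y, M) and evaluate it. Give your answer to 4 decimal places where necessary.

After buying the subsistence bundle (2, 10), a share 0.25 of the remaining income goes to x: x* = 2 + 0.25·(M − 2p_x − 10p_y)/p_x.
Discretionary income = 435 − 2·7 − 10·10.2 = 319; x* = 2 + 0.25·319/7 = 13.3929.

x* = 13.3929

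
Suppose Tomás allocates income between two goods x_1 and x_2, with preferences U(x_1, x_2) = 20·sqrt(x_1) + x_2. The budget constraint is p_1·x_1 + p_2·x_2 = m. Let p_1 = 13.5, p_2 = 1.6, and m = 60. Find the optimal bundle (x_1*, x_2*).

x_1* = 1.4047, x_2* = 25.6481

Plugging in: x_1* = (10·1.6/13.5)² = 1.4047, x_2* = 25.6481.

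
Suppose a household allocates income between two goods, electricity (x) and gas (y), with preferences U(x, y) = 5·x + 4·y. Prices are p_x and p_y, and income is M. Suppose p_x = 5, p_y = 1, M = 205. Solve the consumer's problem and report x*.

Linear utility — the consumer picks whichever good has higher MU/price: 5/5 = 1 vs 4/1 = 4.
y gives more utility per dollar, so spend all income on y: y* = M/p_y, x* = 0.
Numerically: x* = 0, y* = 205.

x* = 0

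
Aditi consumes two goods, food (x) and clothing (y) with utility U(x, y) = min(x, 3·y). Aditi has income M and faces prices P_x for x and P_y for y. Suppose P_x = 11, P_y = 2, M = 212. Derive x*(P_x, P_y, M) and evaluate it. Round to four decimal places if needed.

Here 3·11 + 2 = 35, giving x* = 18.1714.

x* = 18.1714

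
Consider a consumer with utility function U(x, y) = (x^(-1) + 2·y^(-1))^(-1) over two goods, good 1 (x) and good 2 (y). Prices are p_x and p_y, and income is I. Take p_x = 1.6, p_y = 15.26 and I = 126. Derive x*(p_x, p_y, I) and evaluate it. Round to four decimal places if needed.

With the ratio pinned down, the budget gives x* = I/(p_x + p_y·(y/x)) and y* = (y/x)·x*.
Numerically y/x = 0.457929, so x* = 126/(1.6 + 15.26·0.457929) = 14.6717.

x* = 14.6717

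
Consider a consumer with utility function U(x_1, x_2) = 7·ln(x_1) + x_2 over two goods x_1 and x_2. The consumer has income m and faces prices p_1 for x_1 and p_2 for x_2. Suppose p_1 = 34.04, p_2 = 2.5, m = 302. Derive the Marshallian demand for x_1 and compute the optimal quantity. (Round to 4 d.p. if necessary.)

MU_x_1 = 7/x_1, MU_x_2 = 1. Tangency: 7/x_1 = p_1/p_2.
So x_1*(p_1,p_2) = 7·p_2/p_1, independent of income; and x_2* = (m − 7·p_2)/p_2.
At the given prices: x_1* = 7·2.5/34.04 = 0.5141.

x_1* = 0.5141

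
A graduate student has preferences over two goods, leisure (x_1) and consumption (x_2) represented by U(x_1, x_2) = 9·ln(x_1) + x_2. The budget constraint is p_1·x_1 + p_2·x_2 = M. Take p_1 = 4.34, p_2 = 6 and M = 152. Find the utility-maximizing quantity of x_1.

At the given prices: x_1* = 9·6/4.34 = 12.4424.

x_1* = 12.4424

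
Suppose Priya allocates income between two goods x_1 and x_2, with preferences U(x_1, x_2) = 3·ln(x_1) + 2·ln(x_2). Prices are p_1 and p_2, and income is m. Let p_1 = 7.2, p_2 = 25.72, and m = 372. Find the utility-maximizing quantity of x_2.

Tangency: MRS = (3/2)·x_2/x_1 = p_1/p_2.
Rearranging, p_2·x_2 = (2/3)·p_1·x_1. Substituting into the budget gives p_1·x_1·(1 + (2/3)) = m.
Demand: x_1*(p_1,p_2,m) = 0.6·m/p_1 and x_2* = 0.4·m/p_2.
At p_1=7.2, p_2=25.72, m=372: x_2* = 0.4·372/25.72 = 5.7854.

x_2* = 5.7854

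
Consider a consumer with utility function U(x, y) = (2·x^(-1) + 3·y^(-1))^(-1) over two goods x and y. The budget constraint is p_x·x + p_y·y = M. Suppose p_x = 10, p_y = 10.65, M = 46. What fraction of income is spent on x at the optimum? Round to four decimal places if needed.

MU_x ∝ 2·x^(-2), MU_y ∝ 3·y^(-2), so MRS = (2/3)·(y/x)^(2) = p_x/p_y.
Hence y/x = ((3/2)·p_x/p_y)^(1/(2)), i.e. raised to the 0.5 power.
Substitute y = (y/x)·x into the budget: x* = M/(p_x + p_y·(y/x)).
Numerically y/x = 1.186782, so x* = 46/(10 + 10.65·1.186782) = 2.0319 and y* = 1.186782·2.0319 = 2.4114.
Expenditure on x: 10·2.0319 = 20.3187; share = 0.4417.

share on x = 0.4417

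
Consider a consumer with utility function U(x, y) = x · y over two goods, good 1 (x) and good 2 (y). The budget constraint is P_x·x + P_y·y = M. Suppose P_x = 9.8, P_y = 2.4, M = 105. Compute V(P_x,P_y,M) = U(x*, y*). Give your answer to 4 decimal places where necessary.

The MRS is y/x. Set MRS = P_x/P_y.
So P_y·y = P_x·x; combined with the budget, a share 0.5 of income goes to x.
Demand: x*(P_x,P_y,M) = 0.5·M/P_x and y* = 0.5·M/P_y.
At P_x=9.8, P_y=2.4, M=105: x* = 0.5·105/9.8 = 5.3571, y* = 21.875.
Utility at the optimum: U(5.3571, 21.875) = 117.1875.

V = 117.1875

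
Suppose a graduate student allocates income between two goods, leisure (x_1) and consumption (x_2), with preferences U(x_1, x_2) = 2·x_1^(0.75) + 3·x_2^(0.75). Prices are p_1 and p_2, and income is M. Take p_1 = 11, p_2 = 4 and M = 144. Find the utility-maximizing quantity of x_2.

Substitute x_2 = (x_2/x_1)·x_1 into the budget: x_1* = M/(p_1 + p_2·(x_2/x_1)).
Numerically x_2/x_1 = 289.531494, so x_1* = 144/(11 + 4·289.531494) = 0.1232 and x_2* = 289.531494·0.1232 = 35.6613.

x_2* = 35.6613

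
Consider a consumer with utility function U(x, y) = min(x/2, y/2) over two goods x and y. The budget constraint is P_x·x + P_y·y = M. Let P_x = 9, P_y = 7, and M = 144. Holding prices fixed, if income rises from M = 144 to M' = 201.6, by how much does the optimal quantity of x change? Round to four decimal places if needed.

Δx* = 3.6

Demand: x*(P_x,P_y,M) = 2·M/(2·P_x + 2·P_y), y* = 2·M/(2·P_x + 2·P_y).
Here 2·9 + 2·7 = 32, giving x* = 9.
At M' = 201.6: x* = 12.6. Change: 12.6 − 9 = 3.6.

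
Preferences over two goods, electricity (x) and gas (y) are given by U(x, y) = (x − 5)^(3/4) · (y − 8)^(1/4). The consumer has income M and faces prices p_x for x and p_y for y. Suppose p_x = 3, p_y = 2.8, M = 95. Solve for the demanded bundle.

Let x' = x−5, y' = y−8. MRS = 3·y'/x' = p_x/p_y.
Substituting into the budget: x* = 5 + 0.75·(M − 5·p_x − 8·p_y)/p_x, and y* = 8 + 0.25·(…)/p_y.
Discretionary income = 95 − 5·3 − 8·2.8 = 57.6; x* = 5 + 0.75·57.6/3 = 19.4; y* = 8 + 0.25·57.6/2.8 = 13.1429.

x* = 19.4, y* = 13.1429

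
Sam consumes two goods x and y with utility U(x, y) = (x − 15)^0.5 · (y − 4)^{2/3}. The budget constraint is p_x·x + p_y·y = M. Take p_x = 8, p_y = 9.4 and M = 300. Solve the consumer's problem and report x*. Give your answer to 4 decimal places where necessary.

x* = 22.6286

MRS = (3/4)·(y−4)/(x−15). Tangency with p_x/p_y gives y−4 = (4/3)·(p_x/p_y)·(x−15).
After buying the subsistence bundle (15, 4), a share 3/7 of the remaining income goes to x: x* = 15 + 3/7·(M − 15p_x − 4p_y)/p_x.
Discretionary income = 300 − 15·8 − 4·9.4 = 142.4; x* = 15 + 3/7·142.4/8 = 22.6286.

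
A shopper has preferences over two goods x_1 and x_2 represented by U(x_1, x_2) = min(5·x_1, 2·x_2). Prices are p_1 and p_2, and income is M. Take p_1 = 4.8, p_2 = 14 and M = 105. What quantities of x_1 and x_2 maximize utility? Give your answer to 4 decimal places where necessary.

x_1* = 2.6382, x_2* = 6.5955

Leontief preferences: the optimum is at the kink where x_1/2 = x_2/5, i.e. x_2 = (5/2)·x_1.
Budget: p_1·x_1 + p_2·(5/2)·x_1 = M, so (2·p_1 + 5·p_2)·x_1 = 2·M.
Demand: x_1*(p_1,p_2,M) = 2·M/(2·p_1 + 5·p_2), x_2* = 5·M/(2·p_1 + 5·p_2).
Here 2·4.8 + 5·14 = 79.6, giving x_1* = 2.6382 and x_2* = 6.5955.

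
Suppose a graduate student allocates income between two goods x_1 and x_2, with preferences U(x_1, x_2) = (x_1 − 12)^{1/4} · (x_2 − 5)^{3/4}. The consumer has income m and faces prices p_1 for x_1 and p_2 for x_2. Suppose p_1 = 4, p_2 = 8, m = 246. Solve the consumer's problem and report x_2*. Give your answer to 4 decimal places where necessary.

x_2* = 19.8125

Discretionary income = 246 − 12·4 − 5·8 = 158; x_2* = 5 + 0.75·158/8 = 19.8125.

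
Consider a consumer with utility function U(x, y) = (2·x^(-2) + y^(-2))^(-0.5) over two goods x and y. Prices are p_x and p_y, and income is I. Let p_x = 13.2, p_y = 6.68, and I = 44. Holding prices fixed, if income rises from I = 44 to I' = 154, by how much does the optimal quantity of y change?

MU_x ∝ 2·x^(-3), MU_y ∝ y^(-3), so MRS = 2·(y/x)^(3) = p_x/p_y.
Solve for the ratio: y/x = [(1/2)·p_x/p_y]^(1/3).
Substitute y = (y/x)·x into the budget: x* = I/(p_x + p_y·(y/x)).
Numerically y/x = 0.995992, so x* = 44/(13.2 + 6.68·0.995992) = 2.2163 and y* = 0.995992·2.2163 = 2.2074.
At I' = 154: y* = 7.7258. Change: 7.7258 − 2.2074 = 5.5185.

Δy* = 5.5185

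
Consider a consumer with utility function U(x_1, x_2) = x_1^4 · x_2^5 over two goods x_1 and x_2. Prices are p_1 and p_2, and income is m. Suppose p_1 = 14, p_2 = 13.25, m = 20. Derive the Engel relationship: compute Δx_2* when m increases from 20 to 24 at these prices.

Δx_2* = 0.1677

The MRS is (4/5)·x_2/x_1. Set MRS = p_1/p_2.
So 4·p_2·x_2 = 5·p_1·x_1; combined with the budget, a share 4/9 of income goes to x_1.
Demand: x_1*(p_1,p_2,m) = 4/9·m/p_1 and x_2* = 5/9·m/p_2.
At p_1=14, p_2=13.25, m=20: x_2* = 5/9·20/13.25 = 0.8386.
At m' = 24: x_2* = 1.0063. Change: 1.0063 − 0.8386 = 0.1677.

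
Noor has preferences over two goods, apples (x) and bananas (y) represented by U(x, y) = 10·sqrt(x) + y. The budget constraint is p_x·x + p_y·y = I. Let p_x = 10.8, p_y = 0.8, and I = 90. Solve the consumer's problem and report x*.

Set MRS = p_x/p_y: 5·x^(−1/2) = p_x/p_y.
Thus x* = (5·p_y/p_x)² — independent of I — with the rest of income spent on y.
Plugging in: x* = (5·0.8/10.8)² = 0.1372.

x* = 0.1372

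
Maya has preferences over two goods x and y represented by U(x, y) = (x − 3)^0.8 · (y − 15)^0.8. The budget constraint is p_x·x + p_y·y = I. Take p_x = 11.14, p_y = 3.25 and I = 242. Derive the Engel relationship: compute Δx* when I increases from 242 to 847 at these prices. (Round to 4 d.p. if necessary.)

Let x' = x−3, y' = y−15. MRS = y'/x' = p_x/p_y.
Substituting into the budget: x* = 3 + 0.5·(I − 3·p_x − 15·p_y)/p_x, and y* = 15 + 0.5·(…)/p_y.
Discretionary income = 242 − 3·11.14 − 15·3.25 = 159.83; x* = 3 + 0.5·159.83/11.14 = 10.1737.
At I' = 847: x* = 37.3281. Change: 37.3281 − 10.1737 = 27.1544.

Δx* = 27.1544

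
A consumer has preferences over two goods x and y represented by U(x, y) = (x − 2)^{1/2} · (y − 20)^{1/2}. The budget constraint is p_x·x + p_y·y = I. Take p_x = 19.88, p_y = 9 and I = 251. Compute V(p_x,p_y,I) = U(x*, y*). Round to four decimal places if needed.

V = 1.1678

This is Cobb-Douglas in (x−2, y−20): tangency gives 0.5·p_y·(y−20) = 0.5·p_x·(x−2).
Substituting into the budget: x* = 2 + 0.5·(I − 2·p_x − 20·p_y)/p_x, and y* = 20 + 0.5·(…)/p_y.
Discretionary income = 251 − 2·19.88 − 20·9 = 31.24; x* = 2 + 0.5·31.24/19.88 = 2.7857; y* = 20 + 0.5·31.24/9 = 21.7356.
Utility at the optimum: U(2.7857, 21.7356) = 1.1678.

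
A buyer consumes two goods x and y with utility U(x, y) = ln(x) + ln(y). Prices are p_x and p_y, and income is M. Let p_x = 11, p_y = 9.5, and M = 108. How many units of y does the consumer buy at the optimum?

MU_x/MU_y = (y)/(x); tangency sets this equal to p_x/p_y.
So p_y·y = p_x·x; combined with the budget, a share 0.5 of income goes to x.
Demand: x*(p_x,p_y,M) = 0.5·M/p_x and y* = 0.5·M/p_y.
At p_x=11, p_y=9.5, M=108: y* = 0.5·108/9.5 = 5.6842.

y* = 5.6842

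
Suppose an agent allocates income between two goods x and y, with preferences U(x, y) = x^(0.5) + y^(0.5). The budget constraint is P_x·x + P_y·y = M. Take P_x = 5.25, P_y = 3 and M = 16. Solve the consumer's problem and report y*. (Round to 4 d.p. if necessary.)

y* = 3.3939

MU_x ∝ x^(-0.5), MU_y ∝ y^(-0.5), so MRS = (y/x)^(0.5) = P_x/P_y.
Hence y/x = (P_x/P_y)^(1/(0.5)), i.e. raised to the 2 power.
With the ratio pinned down, the budget gives x* = M/(P_x + P_y·(y/x)) and y* = (y/x)·x*.
Numerically y/x = 3.0625, so x* = 16/(5.25 + 3·3.0625) = 1.1082 and y* = 3.0625·1.1082 = 3.3939.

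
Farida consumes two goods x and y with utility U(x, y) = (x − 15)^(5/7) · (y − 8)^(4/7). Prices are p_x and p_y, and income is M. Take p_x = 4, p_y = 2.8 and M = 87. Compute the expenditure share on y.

This is Cobb-Douglas in (x−15, y−8): tangency gives 5/7·p_y·(y−8) = 4/7·p_x·(x−15).
After buying the subsistence bundle (15, 8), a share 5/9 of the remaining income goes to x: x* = 15 + 5/9·(M − 15p_x − 8p_y)/p_x.
Discretionary income = 87 − 15·4 − 8·2.8 = 4.6; x* = 15 + 5/9·4.6/4 = 15.6389; y* = 8 + 4/9·4.6/2.8 = 8.7302.
Expenditure on y: 2.8·8.7302 = 24.4444; share = 0.281.

share on y = 0.281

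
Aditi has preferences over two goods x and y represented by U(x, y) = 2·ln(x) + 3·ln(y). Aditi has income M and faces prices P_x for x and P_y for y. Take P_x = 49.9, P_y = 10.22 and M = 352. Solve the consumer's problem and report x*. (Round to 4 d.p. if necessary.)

The MRS is (2/3)·y/x. Set MRS = P_x/P_y.
Rearranging, P_y·y = (3/2)·P_x·x. Substituting into the budget gives P_x·x·(1 + (3/2)) = M.
Demand: x*(P_x,P_y,M) = 0.4·M/P_x and y* = 0.6·M/P_y.
At P_x=49.9, P_y=10.22, M=352: x* = 0.4·352/49.9 = 2.8216.

x* = 2.8216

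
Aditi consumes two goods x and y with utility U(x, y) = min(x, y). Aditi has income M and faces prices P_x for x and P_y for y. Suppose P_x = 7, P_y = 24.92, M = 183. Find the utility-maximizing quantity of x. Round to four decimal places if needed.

Leontief preferences: the optimum is at the kink where x/1 = y/1, i.e. y = x.
Budget: P_x·x + P_y·x = M, so (P_x + P_y)·x = M.
Demand: x*(P_x,P_y,M) = M/(P_x + P_y), y* = M/(P_x + P_y).
Here 7 + 24.92 = 31.92, giving x* = 5.7331.

x* = 5.7331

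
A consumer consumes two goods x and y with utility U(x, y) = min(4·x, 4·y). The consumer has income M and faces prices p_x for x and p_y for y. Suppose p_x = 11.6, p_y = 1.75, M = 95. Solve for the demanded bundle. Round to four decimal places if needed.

Leontief preferences: the optimum is at the kink where x/4 = y/4, i.e. y = x.
Budget: p_x·x + p_y·x = M, so (4·p_x + 4·p_y)·x = 4·M.
Demand: x*(p_x,p_y,M) = 4·M/(4·p_x + 4·p_y), y* = 4·M/(4·p_x + 4·p_y).
Here 4·11.6 + 4·1.75 = 53.4, giving x* = 7.1161 and y* = 7.1161.

x* = 7.1161, y* = 7.1161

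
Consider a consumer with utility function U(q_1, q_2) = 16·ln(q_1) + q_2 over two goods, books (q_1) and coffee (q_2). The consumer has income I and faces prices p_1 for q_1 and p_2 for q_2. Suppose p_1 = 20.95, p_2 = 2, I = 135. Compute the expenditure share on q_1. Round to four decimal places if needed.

MU_q_1 = 16/q_1, MU_q_2 = 1. Tangency: 16/q_1 = p_1/p_2.
So q_1*(p_1,p_2) = 16·p_2/p_1, independent of income; and q_2* = (I − 16·p_2)/p_2.
At the given prices: q_1* = 16·2/20.95 = 1.5274, and q_2* = 51.5.
Expenditure on q_1: 20.95·1.5274 = 32; share = 0.237.

share on q_1 = 0.237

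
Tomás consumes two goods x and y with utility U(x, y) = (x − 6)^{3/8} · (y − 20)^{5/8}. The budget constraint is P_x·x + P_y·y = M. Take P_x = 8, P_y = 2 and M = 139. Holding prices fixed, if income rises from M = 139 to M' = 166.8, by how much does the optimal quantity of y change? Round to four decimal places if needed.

MRS = (3/5)·(y−20)/(x−6). Tangency with P_x/P_y gives y−20 = (5/3)·(P_x/P_y)·(x−6).
Substituting into the budget: x* = 6 + 0.375·(M − 6·P_x − 20·P_y)/P_x, and y* = 20 + 0.625·(…)/P_y.
Discretionary income = 139 − 6·8 − 20·2 = 51; y* = 20 + 0.625·51/2 = 35.9375.
At M' = 166.8: y* = 44.625. Change: 44.625 − 35.9375 = 8.6875.

Δy* = 8.6875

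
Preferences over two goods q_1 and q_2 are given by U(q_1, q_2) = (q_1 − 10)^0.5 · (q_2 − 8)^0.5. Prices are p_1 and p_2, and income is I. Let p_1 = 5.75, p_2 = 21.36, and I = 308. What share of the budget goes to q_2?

share on q_2 = 0.6841

MRS = (q_2−8)/(q_1−10). Tangency with p_1/p_2 gives q_2−8 = (p_1/p_2)·(q_1−10).
Substituting into the budget: q_1* = 10 + 0.5·(I − 10·p_1 − 8·p_2)/p_1, and q_2* = 8 + 0.5·(…)/p_2.
Discretionary income = 308 − 10·5.75 − 8·21.36 = 79.62; q_1* = 10 + 0.5·79.62/5.75 = 16.9235; q_2* = 8 + 0.5·79.62/21.36 = 9.8638.
Expenditure on q_2: 21.36·9.8638 = 210.69; share = 0.6841.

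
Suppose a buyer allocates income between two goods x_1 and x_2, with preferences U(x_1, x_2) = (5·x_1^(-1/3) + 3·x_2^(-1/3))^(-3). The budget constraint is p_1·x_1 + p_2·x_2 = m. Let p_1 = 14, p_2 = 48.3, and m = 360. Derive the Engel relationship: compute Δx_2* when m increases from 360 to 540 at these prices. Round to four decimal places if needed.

Δx_2* = 1.7949

From the CES first-order condition, (5/3)·(x_2/x_1)^(4/3) = p_1/p_2.
Solve for the ratio: x_2/x_1 = [(3/5)·p_1/p_2]^(0.75).
With the ratio pinned down, the budget gives x_1* = m/(p_1 + p_2·(x_2/x_1)) and x_2* = (x_2/x_1)·x_1*.
Numerically x_2/x_1 = 0.269308, so x_1* = 360/(14 + 48.3·0.269308) = 13.3296 and x_2* = 0.269308·13.3296 = 3.5898.
At m' = 540: x_2* = 5.3846. Change: 5.3846 − 3.5898 = 1.7949.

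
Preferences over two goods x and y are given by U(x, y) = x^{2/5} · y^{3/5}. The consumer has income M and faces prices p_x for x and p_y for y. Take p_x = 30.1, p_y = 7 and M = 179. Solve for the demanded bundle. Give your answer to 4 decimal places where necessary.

x* = 2.3787, y* = 15.3429

MU_x/MU_y = (0.4·y)/(0.6·x); tangency sets this equal to p_x/p_y.
So 0.4·p_y·y = 0.6·p_x·x; combined with the budget, a share 0.4 of income goes to x.
Demand: x*(p_x,p_y,M) = 0.4·M/p_x and y* = 0.6·M/p_y.
At p_x=30.1, p_y=7, M=179: x* = 0.4·179/30.1 = 2.3787, y* = 15.3429.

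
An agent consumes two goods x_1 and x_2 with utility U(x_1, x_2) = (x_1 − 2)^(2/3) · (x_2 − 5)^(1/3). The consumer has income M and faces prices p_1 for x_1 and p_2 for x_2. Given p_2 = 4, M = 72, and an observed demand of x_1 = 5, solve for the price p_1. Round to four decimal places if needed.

MRS = 2·(x_2−5)/(x_1−2). Tangency with p_1/p_2 gives x_2−5 = (1/2)·(p_1/p_2)·(x_1−2).
After buying the subsistence bundle (2, 5), a share 2/3 of the remaining income goes to x_1: x_1* = 2 + 2/3·(M − 2p_1 − 5p_2)/p_1.
Set x_1* = 5 in the demand function and solve for p_1: p_1 = 8.

p_1 = 8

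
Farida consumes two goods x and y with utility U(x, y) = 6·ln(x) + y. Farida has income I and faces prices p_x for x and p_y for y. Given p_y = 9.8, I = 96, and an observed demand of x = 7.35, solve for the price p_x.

p_x = 8

Set MRS = p_x/p_y: (6/x)/1 = p_x/p_y.
So x*(p_x,p_y) = 6·p_y/p_x, independent of income; and y* = (I − 6·p_y)/p_y.
Set x* = 7.35 in the demand function and solve for p_x: p_x = 8.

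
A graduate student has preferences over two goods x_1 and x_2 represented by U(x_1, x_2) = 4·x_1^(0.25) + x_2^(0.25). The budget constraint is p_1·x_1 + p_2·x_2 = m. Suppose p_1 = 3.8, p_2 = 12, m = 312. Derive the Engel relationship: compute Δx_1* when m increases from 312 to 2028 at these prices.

MRS = MU_x_1/MU_x_2 = 4·(x_2/x_1)^(0.75). Set equal to p_1/p_2.
Hence x_2/x_1 = ((1/4)·p_1/p_2)^(1/(0.75)), i.e. raised to the 4/3 power.
With the ratio pinned down, the budget gives x_1* = m/(p_1 + p_2·(x_2/x_1)) and x_2* = (x_2/x_1)·x_1*.
Numerically x_2/x_1 = 0.033993, so x_1* = 312/(3.8 + 12·0.033993) = 74.146.
At m' = 2028: x_1* = 481.9487. Change: 481.9487 − 74.146 = 407.8028.

Δx_1* = 407.8028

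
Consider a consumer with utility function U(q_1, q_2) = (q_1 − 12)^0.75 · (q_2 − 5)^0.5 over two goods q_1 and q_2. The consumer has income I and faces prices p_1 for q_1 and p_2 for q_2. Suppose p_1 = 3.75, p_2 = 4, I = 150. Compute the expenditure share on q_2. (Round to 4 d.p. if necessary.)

share on q_2 = 0.36

Let q_1' = q_1−12, q_2' = q_2−5. MRS = (3/2)·q_2'/q_1' = p_1/p_2.
After buying the subsistence bundle (12, 5), a share 0.6 of the remaining income goes to q_1: q_1* = 12 + 0.6·(I − 12p_1 − 5p_2)/p_1.
Discretionary income = 150 − 12·3.75 − 5·4 = 85; q_1* = 12 + 0.6·85/3.75 = 25.6; q_2* = 5 + 0.4·85/4 = 13.5.
Expenditure on q_2: 4·13.5 = 54; share = 0.36.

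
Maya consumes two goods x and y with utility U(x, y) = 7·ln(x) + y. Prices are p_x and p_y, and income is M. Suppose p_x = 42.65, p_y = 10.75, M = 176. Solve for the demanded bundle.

x* = 1.7644, y* = 9.3721

MU_x = 7/x, MU_y = 1. Tangency: 7/x = p_x/p_y.
So x*(p_x,p_y) = 7·p_y/p_x, independent of income; and y* = (M − 7·p_y)/p_y.
At the given prices: x* = 7·10.75/42.65 = 1.7644, and y* = 9.3721.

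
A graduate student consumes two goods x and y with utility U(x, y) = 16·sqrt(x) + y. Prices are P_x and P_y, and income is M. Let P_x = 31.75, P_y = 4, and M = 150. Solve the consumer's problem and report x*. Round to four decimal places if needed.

Set MRS = P_x/P_y: 8·x^(−1/2) = P_x/P_y.
Thus x* = (8·P_y/P_x)² — independent of M — with the rest of income spent on y.
Plugging in: x* = (8·4/31.75)² = 1.0158.

x* = 1.0158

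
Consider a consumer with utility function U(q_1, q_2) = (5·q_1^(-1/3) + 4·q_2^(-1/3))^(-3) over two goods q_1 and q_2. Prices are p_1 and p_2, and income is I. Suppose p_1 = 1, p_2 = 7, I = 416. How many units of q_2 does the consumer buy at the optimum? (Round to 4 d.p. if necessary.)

q_2* = 34.4157

MU_q_1 ∝ 5·q_1^(-4/3), MU_q_2 ∝ 4·q_2^(-4/3), so MRS = (5/4)·(q_2/q_1)^(4/3) = p_1/p_2.
Solve for the ratio: q_2/q_1 = [(4/5)·p_1/p_2]^(0.75).
With the ratio pinned down, the budget gives q_1* = I/(p_1 + p_2·(q_2/q_1)) and q_2* = (q_2/q_1)·q_1*.
Numerically q_2/q_1 = 0.196559, so q_1* = 416/(1 + 7·0.196559) = 175.0903 and q_2* = 0.196559·175.0903 = 34.4157.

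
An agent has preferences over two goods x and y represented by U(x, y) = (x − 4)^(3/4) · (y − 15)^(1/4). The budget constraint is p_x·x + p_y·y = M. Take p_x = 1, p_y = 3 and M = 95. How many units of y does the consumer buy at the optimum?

y* = 18.8333

MRS = 3·(y−15)/(x−4). Tangency with p_x/p_y gives y−15 = (1/3)·(p_x/p_y)·(x−4).
Substituting into the budget: x* = 4 + 0.75·(M − 4·p_x − 15·p_y)/p_x, and y* = 15 + 0.25·(…)/p_y.
Discretionary income = 95 − 4·1 − 15·3 = 46; y* = 15 + 0.25·46/3 = 18.8333.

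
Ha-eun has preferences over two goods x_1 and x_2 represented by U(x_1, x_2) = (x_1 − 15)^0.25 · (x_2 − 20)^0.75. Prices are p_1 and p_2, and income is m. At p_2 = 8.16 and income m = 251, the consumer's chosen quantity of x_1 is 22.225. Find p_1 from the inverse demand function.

This is Cobb-Douglas in (x_1−15, x_2−20): tangency gives 0.25·p_2·(x_2−20) = 0.75·p_1·(x_1−15).
Substituting into the budget: x_1* = 15 + 0.25·(m − 15·p_1 − 20·p_2)/p_1, and x_2* = 20 + 0.75·(…)/p_2.
Set x_1* = 22.225 in the demand function and solve for p_1: p_1 = 2.

p_1 = 2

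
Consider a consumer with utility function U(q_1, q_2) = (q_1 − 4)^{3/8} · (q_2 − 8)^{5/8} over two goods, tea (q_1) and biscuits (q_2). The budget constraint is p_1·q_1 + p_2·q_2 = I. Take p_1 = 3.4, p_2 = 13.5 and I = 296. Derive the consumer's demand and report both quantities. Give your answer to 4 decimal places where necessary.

Let q_1' = q_1−4, q_2' = q_2−8. MRS = (3/5)·q_2'/q_1' = p_1/p_2.
After buying the subsistence bundle (4, 8), a share 0.375 of the remaining income goes to q_1: q_1* = 4 + 0.375·(I − 4p_1 − 8p_2)/p_1.
Discretionary income = 296 − 4·3.4 − 8·13.5 = 174.4; q_1* = 4 + 0.375·174.4/3.4 = 23.2353; q_2* = 8 + 0.625·174.4/13.5 = 16.0741.

q_1* = 23.2353, q_2* = 16.0741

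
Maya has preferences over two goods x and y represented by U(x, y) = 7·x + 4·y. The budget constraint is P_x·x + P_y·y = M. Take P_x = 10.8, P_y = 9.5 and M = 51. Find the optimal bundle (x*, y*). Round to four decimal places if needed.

Perfect substitutes: compare marginal utility per dollar. 7/P_x vs 4/P_y → 0.6481 vs 0.4211.
x gives more utility per dollar, so spend all income on x: x* = M/P_x, y* = 0.
Numerically: x* = 4.7222, y* = 0.

x* = 4.7222, y* = 0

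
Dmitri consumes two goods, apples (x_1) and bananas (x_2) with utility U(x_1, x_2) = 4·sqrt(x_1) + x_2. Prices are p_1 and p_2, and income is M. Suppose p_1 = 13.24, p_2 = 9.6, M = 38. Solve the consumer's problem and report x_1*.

x_1* = 2.1029

MU_x_1 = 2/√x_1, MU_x_2 = 1. Tangency: 2/√x_1 = p_1/p_2.
Solve: √x_1 = 2·p_2/p_1, so x_1*(p_1,p_2) = (2·p_2/p_1)², and x_2* = (M − p_1·x_1*)/p_2.
Plugging in: x_1* = (2·9.6/13.24)² = 2.1029.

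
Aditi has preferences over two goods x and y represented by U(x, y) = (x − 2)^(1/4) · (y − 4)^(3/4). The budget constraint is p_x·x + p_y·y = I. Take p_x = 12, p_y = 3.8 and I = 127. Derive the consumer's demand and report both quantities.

x* = 3.8292, y* = 21.3289

Let x' = x−2, y' = y−4. MRS = (1/3)·y'/x' = p_x/p_y.
After buying the subsistence bundle (2, 4), a share 0.25 of the remaining income goes to x: x* = 2 + 0.25·(I − 2p_x − 4p_y)/p_x.
Discretionary income = 127 − 2·12 − 4·3.8 = 87.8; x* = 2 + 0.25·87.8/12 = 3.8292; y* = 4 + 0.75·87.8/3.8 = 21.3289.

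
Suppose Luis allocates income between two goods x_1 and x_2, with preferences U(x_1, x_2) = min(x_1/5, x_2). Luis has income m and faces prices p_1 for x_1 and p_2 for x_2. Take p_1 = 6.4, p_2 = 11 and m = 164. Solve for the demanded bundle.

x_1* = 19.0698, x_2* = 3.814

With perfect complements, no substitution: consume in ratio x_1:x_2 = 5:1.
Budget: p_1·x_1 + p_2·(1/5)·x_1 = m, so (5·p_1 + p_2)·x_1 = 5·m.
Demand: x_1*(p_1,p_2,m) = 5·m/(5·p_1 + p_2), x_2* = m/(5·p_1 + p_2).
Here 5·6.4 + 11 = 43, giving x_1* = 19.0698 and x_2* = 3.814.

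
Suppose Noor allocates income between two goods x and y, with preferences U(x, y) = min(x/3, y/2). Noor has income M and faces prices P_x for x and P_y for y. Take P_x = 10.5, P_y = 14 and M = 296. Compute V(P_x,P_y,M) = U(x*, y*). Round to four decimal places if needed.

Leontief preferences: the optimum is at the kink where x/3 = y/2, i.e. y = (2/3)·x.
Budget: P_x·x + P_y·(2/3)·x = M, so (3·P_x + 2·P_y)·x = 3·M.
Demand: x*(P_x,P_y,M) = 3·M/(3·P_x + 2·P_y), y* = 2·M/(3·P_x + 2·P_y).
Here 3·10.5 + 2·14 = 59.5, giving x* = 14.9244 and y* = 9.9496.
Utility at the optimum: U(14.9244, 9.9496) = 4.9748.

V = 4.9748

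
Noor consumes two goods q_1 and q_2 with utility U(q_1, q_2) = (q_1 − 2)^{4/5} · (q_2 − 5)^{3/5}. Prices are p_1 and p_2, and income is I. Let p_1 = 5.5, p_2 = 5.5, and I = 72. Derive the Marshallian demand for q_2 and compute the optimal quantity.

This is Cobb-Douglas in (q_1−2, q_2−5): tangency gives 0.8·p_2·(q_2−5) = 0.6·p_1·(q_1−2).
Substituting into the budget: q_1* = 2 + 4/7·(I − 2·p_1 − 5·p_2)/p_1, and q_2* = 5 + 3/7·(…)/p_2.
Discretionary income = 72 − 2·5.5 − 5·5.5 = 33.5; q_2* = 5 + 3/7·33.5/5.5 = 7.6104.

q_2* = 7.6104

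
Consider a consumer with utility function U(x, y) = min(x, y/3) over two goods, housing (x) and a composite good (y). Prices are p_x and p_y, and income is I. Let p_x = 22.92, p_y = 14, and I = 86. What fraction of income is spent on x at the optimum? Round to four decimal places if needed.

share on x = 0.353

With perfect complements, no substitution: consume in ratio x:y = 1:3.
Budget: p_x·x + p_y·3·x = I, so (p_x + 3·p_y)·x = I.
Demand: x*(p_x,p_y,I) = I/(p_x + 3·p_y), y* = 3·I/(p_x + 3·p_y).
Here 22.92 + 3·14 = 64.92, giving x* = 1.3247 and y* = 3.9741.
Expenditure on x: 22.92·1.3247 = 30.3623; share = 0.353.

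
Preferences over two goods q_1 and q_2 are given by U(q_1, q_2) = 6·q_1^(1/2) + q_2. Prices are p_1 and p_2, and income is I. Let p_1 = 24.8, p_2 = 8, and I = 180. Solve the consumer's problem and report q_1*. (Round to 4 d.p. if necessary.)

Utility is quasi-linear in q_2; the FOC for q_1 is 3/√q_1 = p_1/p_2.
Thus q_1* = (3·p_2/p_1)² — independent of I — with the rest of income spent on q_2.
Plugging in: q_1* = (3·8/24.8)² = 0.9365.

q_1* = 0.9365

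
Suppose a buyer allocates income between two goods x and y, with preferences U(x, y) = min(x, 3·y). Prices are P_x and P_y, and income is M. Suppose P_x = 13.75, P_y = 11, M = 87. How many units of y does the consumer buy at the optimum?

y* = 1.6651

With perfect complements, no substitution: consume in ratio x:y = 3:1.
Budget: P_x·x + P_y·(1/3)·x = M, so (3·P_x + P_y)·x = 3·M.
Demand: x*(P_x,P_y,M) = 3·M/(3·P_x + P_y), y* = M/(3·P_x + P_y).
Here 3·13.75 + 11 = 52.25, giving y* = 1.6651.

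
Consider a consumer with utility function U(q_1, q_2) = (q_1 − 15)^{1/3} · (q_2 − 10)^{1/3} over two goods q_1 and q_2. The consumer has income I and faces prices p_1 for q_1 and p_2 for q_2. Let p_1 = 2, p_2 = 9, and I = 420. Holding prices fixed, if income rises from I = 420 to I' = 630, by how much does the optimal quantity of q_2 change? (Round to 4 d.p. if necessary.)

This is Cobb-Douglas in (q_1−15, q_2−10): tangency gives 1/3·p_2·(q_2−10) = 1/3·p_1·(q_1−15).
Substituting into the budget: q_1* = 15 + 0.5·(I − 15·p_1 − 10·p_2)/p_1, and q_2* = 10 + 0.5·(…)/p_2.
Discretionary income = 420 − 15·2 − 10·9 = 300; q_2* = 10 + 0.5·300/9 = 26.6667.
At I' = 630: q_2* = 38.3333. Change: 38.3333 − 26.6667 = 11.6667.

Δq_2* = 11.6667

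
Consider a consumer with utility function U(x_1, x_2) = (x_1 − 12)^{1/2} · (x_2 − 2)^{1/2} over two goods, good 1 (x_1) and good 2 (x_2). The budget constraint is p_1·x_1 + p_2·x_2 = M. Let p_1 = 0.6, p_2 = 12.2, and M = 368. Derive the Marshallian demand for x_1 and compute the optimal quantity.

x_1* = 292.3333

Let x_1' = x_1−12, x_2' = x_2−2. MRS = x_2'/x_1' = p_1/p_2.
After buying the subsistence bundle (12, 2), a share 0.5 of the remaining income goes to x_1: x_1* = 12 + 0.5·(M − 12p_1 − 2p_2)/p_1.
Discretionary income = 368 − 12·0.6 − 2·12.2 = 336.4; x_1* = 12 + 0.5·336.4/0.6 = 292.3333.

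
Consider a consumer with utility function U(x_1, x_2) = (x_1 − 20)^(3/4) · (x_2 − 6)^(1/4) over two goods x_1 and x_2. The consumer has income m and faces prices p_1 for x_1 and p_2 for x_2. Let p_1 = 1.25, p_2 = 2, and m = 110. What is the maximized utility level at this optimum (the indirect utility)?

V = 29.5913

Substituting into the budget: x_1* = 20 + 0.75·(m − 20·p_1 − 6·p_2)/p_1, and x_2* = 6 + 0.25·(…)/p_2.
Discretionary income = 110 − 20·1.25 − 6·2 = 73; x_1* = 20 + 0.75·73/1.25 = 63.8; x_2* = 6 + 0.25·73/2 = 15.125.
Utility at the optimum: U(63.8, 15.125) = 29.5913.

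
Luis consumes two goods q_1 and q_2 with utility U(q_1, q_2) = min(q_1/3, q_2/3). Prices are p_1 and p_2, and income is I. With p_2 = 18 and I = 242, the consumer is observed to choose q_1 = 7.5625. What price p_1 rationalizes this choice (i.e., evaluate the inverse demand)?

Leontief preferences: the optimum is at the kink where q_1/3 = q_2/3, i.e. q_2 = q_1.
Budget: p_1·q_1 + p_2·q_1 = I, so (3·p_1 + 3·p_2)·q_1 = 3·I.
Demand: q_1*(p_1,p_2,I) = 3·I/(3·p_1 + 3·p_2), q_2* = 3·I/(3·p_1 + 3·p_2).
Set q_1* = 7.5625 in the demand function and solve for p_1: p_1 = 14.

p_1 = 14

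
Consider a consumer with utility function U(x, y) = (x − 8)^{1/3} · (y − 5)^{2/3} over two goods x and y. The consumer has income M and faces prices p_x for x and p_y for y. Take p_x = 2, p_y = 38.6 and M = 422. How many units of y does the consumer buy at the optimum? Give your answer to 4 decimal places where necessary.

y* = 8.6788

MRS = (1/2)·(y−5)/(x−8). Tangency with p_x/p_y gives y−5 = 2·(p_x/p_y)·(x−8).
After buying the subsistence bundle (8, 5), a share 1/3 of the remaining income goes to x: x* = 8 + 1/3·(M − 8p_x − 5p_y)/p_x.
Discretionary income = 422 − 8·2 − 5·38.6 = 213; y* = 5 + 2/3·213/38.6 = 8.6788.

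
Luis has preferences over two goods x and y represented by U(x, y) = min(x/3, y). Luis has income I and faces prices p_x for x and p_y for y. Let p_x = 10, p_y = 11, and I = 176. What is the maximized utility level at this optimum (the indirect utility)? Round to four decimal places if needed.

V = 4.2927

With perfect complements, no substitution: consume in ratio x:y = 3:1.
Budget: p_x·x + p_y·(1/3)·x = I, so (3·p_x + p_y)·x = 3·I.
Demand: x*(p_x,p_y,I) = 3·I/(3·p_x + p_y), y* = I/(3·p_x + p_y).
Here 3·10 + 11 = 41, giving x* = 12.878 and y* = 4.2927.
Utility at the optimum: U(12.878, 4.2927) = 4.2927.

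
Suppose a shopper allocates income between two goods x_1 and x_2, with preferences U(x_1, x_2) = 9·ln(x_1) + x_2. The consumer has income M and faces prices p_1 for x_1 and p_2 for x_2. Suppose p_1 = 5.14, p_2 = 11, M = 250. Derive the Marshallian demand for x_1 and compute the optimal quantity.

MU_x_1 = 9/x_1, MU_x_2 = 1. Tangency: 9/x_1 = p_1/p_2.
So x_1*(p_1,p_2) = 9·p_2/p_1, independent of income; and x_2* = (M − 9·p_2)/p_2.
At the given prices: x_1* = 9·11/5.14 = 19.2607.

x_1* = 19.2607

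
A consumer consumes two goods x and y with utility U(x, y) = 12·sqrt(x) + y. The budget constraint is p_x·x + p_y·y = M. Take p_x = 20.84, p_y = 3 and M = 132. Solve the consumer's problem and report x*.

x* = 0.746

Thus x* = (6·p_y/p_x)² — independent of M — with the rest of income spent on y.
Plugging in: x* = (6·3/20.84)² = 0.746.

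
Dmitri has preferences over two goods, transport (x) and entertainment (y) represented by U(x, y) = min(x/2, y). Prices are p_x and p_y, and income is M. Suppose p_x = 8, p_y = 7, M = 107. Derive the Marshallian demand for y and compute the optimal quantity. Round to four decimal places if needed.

Leontief preferences: the optimum is at the kink where x/2 = y/1, i.e. y = (1/2)·x.
Budget: p_x·x + p_y·(1/2)·x = M, so (2·p_x + p_y)·x = 2·M.
Demand: x*(p_x,p_y,M) = 2·M/(2·p_x + p_y), y* = M/(2·p_x + p_y).
Here 2·8 + 7 = 23, giving y* = 4.6522.

y* = 4.6522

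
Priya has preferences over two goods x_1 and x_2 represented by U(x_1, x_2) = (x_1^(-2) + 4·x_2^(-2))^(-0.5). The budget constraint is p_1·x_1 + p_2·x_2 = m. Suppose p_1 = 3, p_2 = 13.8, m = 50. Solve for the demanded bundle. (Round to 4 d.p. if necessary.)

x_1* = 3.0918, x_2* = 2.9511

MU_x_1 ∝ x_1^(-3), MU_x_2 ∝ 4·x_2^(-3), so MRS = (1/4)·(x_2/x_1)^(3) = p_1/p_2.
Solve for the ratio: x_2/x_1 = [4·p_1/p_2]^(1/3).
With the ratio pinned down, the budget gives x_1* = m/(p_1 + p_2·(x_2/x_1)) and x_2* = (x_2/x_1)·x_1*.
Numerically x_2/x_1 = 0.954481, so x_1* = 50/(3 + 13.8·0.954481) = 3.0918 and x_2* = 0.954481·3.0918 = 2.9511.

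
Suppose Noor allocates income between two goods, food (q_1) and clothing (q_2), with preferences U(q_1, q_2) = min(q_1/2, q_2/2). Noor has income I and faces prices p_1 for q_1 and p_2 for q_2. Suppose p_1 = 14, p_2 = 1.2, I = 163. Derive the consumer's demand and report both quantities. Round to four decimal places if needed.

With perfect complements, no substitution: consume in ratio q_1:q_2 = 2:2.
Budget: p_1·q_1 + p_2·q_1 = I, so (2·p_1 + 2·p_2)·q_1 = 2·I.
Demand: q_1*(p_1,p_2,I) = 2·I/(2·p_1 + 2·p_2), q_2* = 2·I/(2·p_1 + 2·p_2).
Here 2·14 + 2·1.2 = 30.4, giving q_1* = 10.7237 and q_2* = 10.7237.

q_1* = 10.7237, q_2* = 10.7237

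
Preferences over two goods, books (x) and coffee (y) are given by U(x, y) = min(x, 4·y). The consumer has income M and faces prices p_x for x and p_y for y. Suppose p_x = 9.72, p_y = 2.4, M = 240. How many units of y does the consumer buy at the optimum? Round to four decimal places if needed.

Leontief preferences: the optimum is at the kink where x/4 = y/1, i.e. y = (1/4)·x.
Budget: p_x·x + p_y·(1/4)·x = M, so (4·p_x + p_y)·x = 4·M.
Demand: x*(p_x,p_y,M) = 4·M/(4·p_x + p_y), y* = M/(4·p_x + p_y).
Here 4·9.72 + 2.4 = 41.28, giving y* = 5.814.

y* = 5.814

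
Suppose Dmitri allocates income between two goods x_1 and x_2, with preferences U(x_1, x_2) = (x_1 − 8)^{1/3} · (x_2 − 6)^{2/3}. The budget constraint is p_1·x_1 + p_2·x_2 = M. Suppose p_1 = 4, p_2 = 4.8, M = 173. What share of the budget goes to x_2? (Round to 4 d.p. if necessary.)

share on x_2 = 0.5988

Discretionary income = 173 − 8·4 − 6·4.8 = 112.2; x_1* = 8 + 1/3·112.2/4 = 17.35; x_2* = 6 + 2/3·112.2/4.8 = 21.5833.
Expenditure on x_2: 4.8·21.5833 = 103.6; share = 0.5988.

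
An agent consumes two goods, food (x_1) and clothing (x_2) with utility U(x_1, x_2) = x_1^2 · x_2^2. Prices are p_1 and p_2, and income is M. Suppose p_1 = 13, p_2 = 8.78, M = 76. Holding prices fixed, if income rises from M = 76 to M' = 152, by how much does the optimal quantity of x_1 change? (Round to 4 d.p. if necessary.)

Demand: x_1*(p_1,p_2,M) = 0.5·M/p_1 and x_2* = 0.5·M/p_2.
At p_1=13, p_2=8.78, M=76: x_1* = 0.5·76/13 = 2.9231.
At M' = 152: x_1* = 5.8462. Change: 5.8462 − 2.9231 = 2.9231.

Δx_1* = 2.9231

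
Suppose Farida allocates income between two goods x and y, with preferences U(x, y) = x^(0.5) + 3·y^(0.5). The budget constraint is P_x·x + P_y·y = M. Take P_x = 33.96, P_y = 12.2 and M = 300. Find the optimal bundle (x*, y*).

x* = 0.3391, y* = 23.6463

From the CES first-order condition, (1/3)·(y/x)^(0.5) = P_x/P_y.
Solve for the ratio: y/x = [3·P_x/P_y]^(2).
With the ratio pinned down, the budget gives x* = M/(P_x + P_y·(y/x)) and y* = (y/x)·x*.
Numerically y/x = 69.736189, so x* = 300/(33.96 + 12.2·69.736189) = 0.3391 and y* = 69.736189·0.3391 = 23.6463.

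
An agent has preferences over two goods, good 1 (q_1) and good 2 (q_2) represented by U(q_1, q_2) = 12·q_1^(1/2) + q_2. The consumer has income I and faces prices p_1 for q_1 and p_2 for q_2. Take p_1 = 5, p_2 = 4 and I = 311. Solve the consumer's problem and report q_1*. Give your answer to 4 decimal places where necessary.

Thus q_1* = (6·p_2/p_1)² — independent of I — with the rest of income spent on q_2.
Plugging in: q_1* = (6·4/5)² = 23.04.

q_1* = 23.04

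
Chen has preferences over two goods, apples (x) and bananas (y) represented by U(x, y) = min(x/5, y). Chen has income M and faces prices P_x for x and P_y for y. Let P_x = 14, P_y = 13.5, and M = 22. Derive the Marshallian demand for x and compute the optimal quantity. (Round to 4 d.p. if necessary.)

x* = 1.3174

Leontief preferences: the optimum is at the kink where x/5 = y/1, i.e. y = (1/5)·x.
Budget: P_x·x + P_y·(1/5)·x = M, so (5·P_x + P_y)·x = 5·M.
Demand: x*(P_x,P_y,M) = 5·M/(5·P_x + P_y), y* = M/(5·P_x + P_y).
Here 5·14 + 13.5 = 83.5, giving x* = 1.3174.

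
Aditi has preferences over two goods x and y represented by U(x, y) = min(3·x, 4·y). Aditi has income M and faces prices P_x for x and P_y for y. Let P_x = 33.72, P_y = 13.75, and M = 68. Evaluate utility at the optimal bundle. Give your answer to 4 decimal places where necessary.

Leontief preferences: the optimum is at the kink where x/4 = y/3, i.e. y = (3/4)·x.
Budget: P_x·x + P_y·(3/4)·x = M, so (4·P_x + 3·P_y)·x = 4·M.
Demand: x*(P_x,P_y,M) = 4·M/(4·P_x + 3·P_y), y* = 3·M/(4·P_x + 3·P_y).
Here 4·33.72 + 3·13.75 = 176.13, giving x* = 1.5443 and y* = 1.1582.
Utility at the optimum: U(1.5443, 1.1582) = 4.6329.

V = 4.6329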